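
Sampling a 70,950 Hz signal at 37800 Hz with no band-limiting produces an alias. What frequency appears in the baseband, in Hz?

4,650 Hz

Nyquist = 37,800/2 = 18,900 Hz; 70,950 Hz exceeds it.
Alias = |70,950 − 2×37,800| = |70,950 − 75,600| = 4,650 Hz.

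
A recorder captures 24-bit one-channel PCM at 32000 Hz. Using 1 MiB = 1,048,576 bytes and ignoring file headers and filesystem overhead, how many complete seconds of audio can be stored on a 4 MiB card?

Uncompressed byte rate = 32,000 × 3 × 1 = 96,000 bytes/s.
Capacity = 4 × 1,048,576 = 4,194,304 bytes.
4,194,304 / 96,000 ≈ 43.69 s → 43 seconds.

43 seconds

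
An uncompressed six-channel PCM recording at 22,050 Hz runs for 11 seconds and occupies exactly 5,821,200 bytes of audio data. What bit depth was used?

32 bits

Bytes per sample = 5,821,200 / (22,050 × 11 × 6) = 5,821,200 / 1,455,300 = 4.
Bit depth = 4 × 8 = 32 bits.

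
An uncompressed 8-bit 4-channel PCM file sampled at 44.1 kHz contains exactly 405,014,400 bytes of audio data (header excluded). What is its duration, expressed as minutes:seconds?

Byte rate = 44,100 × 1 × 4 = 176,400 bytes/s.
Duration = 405,014,400 / 176,400 = 2,296 s.
2,296 s = 38:16.

38:16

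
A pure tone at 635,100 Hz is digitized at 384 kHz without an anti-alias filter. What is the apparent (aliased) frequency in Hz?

132,900 Hz

Nyquist = 384,000/2 = 192,000 Hz; 635,100 Hz exceeds it.
Alias = |635,100 − 2×384,000| = |635,100 − 768,000| = 132,900 Hz.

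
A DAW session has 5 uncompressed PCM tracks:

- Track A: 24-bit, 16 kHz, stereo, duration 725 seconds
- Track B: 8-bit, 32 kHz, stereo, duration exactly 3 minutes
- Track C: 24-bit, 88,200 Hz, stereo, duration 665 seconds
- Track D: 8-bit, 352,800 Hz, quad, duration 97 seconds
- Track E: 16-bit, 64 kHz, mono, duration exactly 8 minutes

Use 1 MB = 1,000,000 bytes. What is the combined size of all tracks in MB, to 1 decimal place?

631.4 MB

Track A: 16,000 × 725 × 3 × 2 = 69,600,000 bytes.
Track B: exactly 3 minutes = 180 s; 32,000 × 180 × 1 × 2 = 11,520,000 bytes.
Track C: 88,200 × 665 × 3 × 2 = 351,918,000 bytes.
Track D: 352,800 × 97 × 1 × 4 = 136,886,400 bytes.
Track E: exactly 8 minutes = 480 s; 64,000 × 480 × 2 × 1 = 61,440,000 bytes.
Total = 631,364,400 bytes = 631.4 MB.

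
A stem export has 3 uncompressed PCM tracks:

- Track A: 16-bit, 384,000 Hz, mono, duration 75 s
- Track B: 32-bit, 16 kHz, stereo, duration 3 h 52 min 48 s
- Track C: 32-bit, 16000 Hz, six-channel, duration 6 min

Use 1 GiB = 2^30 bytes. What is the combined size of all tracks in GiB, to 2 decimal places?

Track A: 384,000 × 75 × 2 × 1 = 57,600,000 bytes.
Track B: 3 h 52 min 48 s = 13,968 s; 16,000 × 13,968 × 4 × 2 = 1,787,904,000 bytes.
Track C: 6 min = 360 s; 16,000 × 360 × 4 × 6 = 138,240,000 bytes.
Total = 1,983,744,000 bytes = 1.85 GiB.

1.85 GiB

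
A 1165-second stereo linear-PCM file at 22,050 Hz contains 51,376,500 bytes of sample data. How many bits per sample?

Bytes per sample = 51,376,500 / (22,050 × 1,165 × 2) = 51,376,500 / 51,376,500 = 1.
Bit depth = 1 × 8 = 8 bits.

8 bits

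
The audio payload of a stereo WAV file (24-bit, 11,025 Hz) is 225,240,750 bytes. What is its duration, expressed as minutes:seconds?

56:45

Byte rate = 11,025 × 3 × 2 = 66,150 bytes/s.
Duration = 225,240,750 / 66,150 = 3,405 s.
3,405 s = 56:45.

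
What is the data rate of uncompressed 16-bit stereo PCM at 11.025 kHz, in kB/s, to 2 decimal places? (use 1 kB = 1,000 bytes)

Bit rate = 11,025 × 16 × 2 = 352,800 bits/s.
352,800 / 8 = 44,100 B/s = 44.10 kB/s.

44.10 kB/s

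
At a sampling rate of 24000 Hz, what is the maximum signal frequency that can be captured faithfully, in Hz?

12,000 Hz

Nyquist frequency = sample rate / 2 = 24,000 / 2 = 12,000 Hz.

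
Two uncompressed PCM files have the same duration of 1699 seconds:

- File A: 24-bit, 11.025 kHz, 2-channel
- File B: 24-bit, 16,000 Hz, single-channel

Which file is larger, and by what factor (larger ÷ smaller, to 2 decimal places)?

File A, by a factor of 1.38

File A: 11,025 × 3 × 2 = 66,150 bytes/s.
File B: 16,000 × 3 × 1 = 48,000 bytes/s.
File A is larger; ratio = 112,388,850 / 81,552,000 = 1.38.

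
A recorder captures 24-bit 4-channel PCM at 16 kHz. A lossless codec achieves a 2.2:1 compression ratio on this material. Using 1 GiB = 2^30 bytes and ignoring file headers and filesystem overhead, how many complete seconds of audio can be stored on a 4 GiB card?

49,213 seconds

Uncompressed byte rate = 16,000 × 3 × 4 = 192,000 bytes/s.
After 2.2:1 compression, effective rate ≈ 87272.73 bytes/s.
Capacity = 4 × 1,073,741,824 = 4,294,967,296 bytes.
4,294,967,296 / effective rate ≈ 49213.17 s → 49,213 seconds.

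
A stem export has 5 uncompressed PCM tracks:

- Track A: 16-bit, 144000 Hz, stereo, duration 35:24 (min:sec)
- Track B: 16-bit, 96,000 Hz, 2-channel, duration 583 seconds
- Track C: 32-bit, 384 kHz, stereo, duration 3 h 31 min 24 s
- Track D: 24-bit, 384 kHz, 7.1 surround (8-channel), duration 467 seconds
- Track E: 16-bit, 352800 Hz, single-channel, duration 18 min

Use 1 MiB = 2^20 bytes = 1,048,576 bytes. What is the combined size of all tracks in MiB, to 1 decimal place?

Track A: 35:24 (min:sec) = 2,124 s; 144,000 × 2,124 × 2 × 2 = 1,223,424,000 bytes.
Track B: 96,000 × 583 × 2 × 2 = 223,872,000 bytes.
Track C: 3 h 31 min 24 s = 12,684 s; 384,000 × 12,684 × 4 × 2 = 38,965,248,000 bytes.
Track D: 384,000 × 467 × 3 × 8 = 4,303,872,000 bytes.
Track E: 18 min = 1,080 s; 352,800 × 1,080 × 2 × 1 = 762,048,000 bytes.
Total = 45,478,464,000 bytes = 43371.6 MiB.

43371.6 MiB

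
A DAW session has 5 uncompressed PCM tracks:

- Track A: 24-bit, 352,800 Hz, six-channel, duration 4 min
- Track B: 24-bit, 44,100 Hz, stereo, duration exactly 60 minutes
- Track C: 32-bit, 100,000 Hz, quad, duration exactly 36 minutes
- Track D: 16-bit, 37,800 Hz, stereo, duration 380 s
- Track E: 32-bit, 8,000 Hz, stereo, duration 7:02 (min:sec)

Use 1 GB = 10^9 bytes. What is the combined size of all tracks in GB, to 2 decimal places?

Track A: 4 min = 240 s; 352,800 × 240 × 3 × 6 = 1,524,096,000 bytes.
Track B: exactly 60 minutes = 3,600 s; 44,100 × 3,600 × 3 × 2 = 952,560,000 bytes.
Track C: exactly 36 minutes = 2,160 s; 100,000 × 2,160 × 4 × 4 = 3,456,000,000 bytes.
Track D: 37,800 × 380 × 2 × 2 = 57,456,000 bytes.
Track E: 7:02 (min:sec) = 422 s; 8,000 × 422 × 4 × 2 = 27,008,000 bytes.
Total = 6,017,120,000 bytes = 6.02 GB.

6.02 GB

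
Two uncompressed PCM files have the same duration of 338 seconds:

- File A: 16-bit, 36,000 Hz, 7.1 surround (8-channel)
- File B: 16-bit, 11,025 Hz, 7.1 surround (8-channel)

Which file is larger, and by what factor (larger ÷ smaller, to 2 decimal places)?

File A: 36,000 × 2 × 8 = 576,000 bytes/s.
File B: 11,025 × 2 × 8 = 176,400 bytes/s.
File A is larger; ratio = 194,688,000 / 59,623,200 = 3.27.

File A, by a factor of 3.27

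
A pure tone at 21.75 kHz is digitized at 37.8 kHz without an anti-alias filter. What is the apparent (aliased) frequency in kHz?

16.05 kHz

Nyquist = 37,800/2 = 18,900 Hz; 21,750 Hz exceeds it.
Alias = |21,750 − 1×37,800| = |21,750 − 37,800| = 16,050 Hz = 16.05 kHz.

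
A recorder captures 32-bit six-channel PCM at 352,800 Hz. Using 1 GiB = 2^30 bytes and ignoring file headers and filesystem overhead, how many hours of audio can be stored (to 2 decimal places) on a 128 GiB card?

4.51 hours

Uncompressed byte rate = 352,800 × 4 × 6 = 8,467,200 bytes/s.
Capacity = 128 × 1,073,741,824 = 137,438,953,472 bytes.
137,438,953,472 / 8,467,200 ≈ 16231.92 s → 4.51 hours.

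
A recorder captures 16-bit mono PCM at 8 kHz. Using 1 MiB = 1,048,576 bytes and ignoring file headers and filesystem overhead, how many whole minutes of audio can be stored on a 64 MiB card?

69 minutes

Uncompressed byte rate = 8,000 × 2 × 1 = 16,000 bytes/s.
Capacity = 64 × 1,048,576 = 67,108,864 bytes.
67,108,864 / 16,000 ≈ 4194.3 s → 69 minutes.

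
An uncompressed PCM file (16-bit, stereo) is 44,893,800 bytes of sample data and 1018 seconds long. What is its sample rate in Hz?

Bytes = sample_rate × seconds × bytes_per_sample × channels.
sample_rate = 44,893,800 / (1,018 × 2 × 2) = 44,893,800 / 4,072 = 11,025 Hz.

11,025 Hz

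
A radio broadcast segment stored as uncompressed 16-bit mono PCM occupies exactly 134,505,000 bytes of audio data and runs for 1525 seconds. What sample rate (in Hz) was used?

44,100 Hz

Bytes = sample_rate × seconds × bytes_per_sample × channels.
sample_rate = 134,505,000 / (1,525 × 2 × 1) = 134,505,000 / 3,050 = 44,100 Hz.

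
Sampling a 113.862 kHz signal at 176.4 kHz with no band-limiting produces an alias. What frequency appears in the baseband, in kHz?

Nyquist = 176,400/2 = 88,200 Hz; 113,862 Hz exceeds it.
Alias = |113,862 − 1×176,400| = |113,862 − 176,400| = 62,538 Hz = 62.538 kHz.

62.538 kHz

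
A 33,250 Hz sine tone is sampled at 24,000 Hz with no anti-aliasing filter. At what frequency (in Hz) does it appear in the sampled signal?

Nyquist = 24,000/2 = 12,000 Hz; 33,250 Hz exceeds it.
Alias = |33,250 − 1×24,000| = |33,250 − 24,000| = 9,250 Hz.

9,250 Hz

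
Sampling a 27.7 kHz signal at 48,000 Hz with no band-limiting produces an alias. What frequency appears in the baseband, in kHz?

20.3 kHz

Nyquist = 48,000/2 = 24,000 Hz; 27,700 Hz exceeds it.
Alias = |27,700 − 1×48,000| = |27,700 − 48,000| = 20,300 Hz = 20.3 kHz.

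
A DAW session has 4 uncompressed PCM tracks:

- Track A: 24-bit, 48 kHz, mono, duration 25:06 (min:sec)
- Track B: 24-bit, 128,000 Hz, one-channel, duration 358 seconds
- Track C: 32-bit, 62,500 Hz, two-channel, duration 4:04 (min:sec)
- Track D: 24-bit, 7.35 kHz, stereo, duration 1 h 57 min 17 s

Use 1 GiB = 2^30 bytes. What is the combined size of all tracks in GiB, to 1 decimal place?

Track A: 25:06 (min:sec) = 1,506 s; 48,000 × 1,506 × 3 × 1 = 216,864,000 bytes.
Track B: 128,000 × 358 × 3 × 1 = 137,472,000 bytes.
Track C: 4:04 (min:sec) = 244 s; 62,500 × 244 × 4 × 2 = 122,000,000 bytes.
Track D: 1 h 57 min 17 s = 7,037 s; 7,350 × 7,037 × 3 × 2 = 310,331,700 bytes.
Total = 786,667,700 bytes = 0.7 GiB.

0.7 GiB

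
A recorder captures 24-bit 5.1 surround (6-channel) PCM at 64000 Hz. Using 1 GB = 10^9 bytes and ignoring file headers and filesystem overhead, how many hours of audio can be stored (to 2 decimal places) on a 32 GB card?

7.72 hours

Uncompressed byte rate = 64,000 × 3 × 6 = 1,152,000 bytes/s.
Capacity = 32 × 1,000,000,000 = 32,000,000,000 bytes.
32,000,000,000 / 1,152,000 ≈ 27777.78 s → 7.72 hours.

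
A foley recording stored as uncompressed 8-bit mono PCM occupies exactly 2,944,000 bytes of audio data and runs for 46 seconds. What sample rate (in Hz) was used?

64,000 Hz

Bytes = sample_rate × seconds × bytes_per_sample × channels.
sample_rate = 2,944,000 / (46 × 1 × 1) = 2,944,000 / 46 = 64,000 Hz.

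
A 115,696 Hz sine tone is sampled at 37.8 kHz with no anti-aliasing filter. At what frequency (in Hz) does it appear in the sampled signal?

Nyquist = 37,800/2 = 18,900 Hz; 115,696 Hz exceeds it.
Alias = |115,696 − 3×37,800| = |115,696 − 113,400| = 2,296 Hz.

2,296 Hz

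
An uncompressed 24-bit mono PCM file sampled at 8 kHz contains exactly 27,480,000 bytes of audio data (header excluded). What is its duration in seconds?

Byte rate = 8,000 × 3 × 1 = 24,000 bytes/s.
Duration = 27,480,000 / 24,000 = 1,145 s.

1,145 seconds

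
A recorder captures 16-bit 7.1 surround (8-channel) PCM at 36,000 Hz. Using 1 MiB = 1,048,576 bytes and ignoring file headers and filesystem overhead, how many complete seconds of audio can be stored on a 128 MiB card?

Uncompressed byte rate = 36,000 × 2 × 8 = 576,000 bytes/s.
Capacity = 128 × 1,048,576 = 134,217,728 bytes.
134,217,728 / 576,000 ≈ 233.02 s → 233 seconds.

233 seconds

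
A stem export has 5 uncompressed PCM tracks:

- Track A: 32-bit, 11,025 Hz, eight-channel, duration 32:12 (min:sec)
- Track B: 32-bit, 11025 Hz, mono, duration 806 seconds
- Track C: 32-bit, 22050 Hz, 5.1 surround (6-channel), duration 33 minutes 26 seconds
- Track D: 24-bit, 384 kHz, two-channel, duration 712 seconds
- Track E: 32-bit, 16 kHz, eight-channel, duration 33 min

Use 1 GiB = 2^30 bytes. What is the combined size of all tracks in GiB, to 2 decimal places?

4.13 GiB

Track A: 32:12 (min:sec) = 1,932 s; 11,025 × 1,932 × 4 × 8 = 681,609,600 bytes.
Track B: 11,025 × 806 × 4 × 1 = 35,544,600 bytes.
Track C: 33 minutes 26 seconds = 2,006 s; 22,050 × 2,006 × 4 × 6 = 1,061,575,200 bytes.
Track D: 384,000 × 712 × 3 × 2 = 1,640,448,000 bytes.
Track E: 33 min = 1,980 s; 16,000 × 1,980 × 4 × 8 = 1,013,760,000 bytes.
Total = 4,432,937,400 bytes = 4.13 GiB.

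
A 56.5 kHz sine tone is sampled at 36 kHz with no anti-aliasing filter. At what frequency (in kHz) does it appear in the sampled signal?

15.5 kHz

Nyquist = 36,000/2 = 18,000 Hz; 56,500 Hz exceeds it.
Alias = |56,500 − 2×36,000| = |56,500 − 72,000| = 15,500 Hz = 15.5 kHz.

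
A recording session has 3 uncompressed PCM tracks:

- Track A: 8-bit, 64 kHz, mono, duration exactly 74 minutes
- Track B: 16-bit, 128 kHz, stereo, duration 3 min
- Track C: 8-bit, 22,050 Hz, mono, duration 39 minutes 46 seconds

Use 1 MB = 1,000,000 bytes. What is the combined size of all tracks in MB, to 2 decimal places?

428.93 MB

Track A: exactly 74 minutes = 4,440 s; 64,000 × 4,440 × 1 × 1 = 284,160,000 bytes.
Track B: 3 min = 180 s; 128,000 × 180 × 2 × 2 = 92,160,000 bytes.
Track C: 39 minutes 46 seconds = 2,386 s; 22,050 × 2,386 × 1 × 1 = 52,611,300 bytes.
Total = 428,931,300 bytes = 428.93 MB.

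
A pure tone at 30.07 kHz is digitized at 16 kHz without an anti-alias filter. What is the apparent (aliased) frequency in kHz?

1.93 kHz

Nyquist = 16,000/2 = 8,000 Hz; 30,070 Hz exceeds it.
Alias = |30,070 − 2×16,000| = |30,070 − 32,000| = 1,930 Hz = 1.93 kHz.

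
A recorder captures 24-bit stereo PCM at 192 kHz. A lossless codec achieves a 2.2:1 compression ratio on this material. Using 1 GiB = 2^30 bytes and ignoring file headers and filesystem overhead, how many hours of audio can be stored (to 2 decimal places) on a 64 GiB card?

Uncompressed byte rate = 192,000 × 3 × 2 = 1,152,000 bytes/s.
After 2.2:1 compression, effective rate ≈ 523636.36 bytes/s.
Capacity = 64 × 1,073,741,824 = 68,719,476,736 bytes.
68,719,476,736 / effective rate ≈ 131235.11 s → 36.45 hours.

36.45 hours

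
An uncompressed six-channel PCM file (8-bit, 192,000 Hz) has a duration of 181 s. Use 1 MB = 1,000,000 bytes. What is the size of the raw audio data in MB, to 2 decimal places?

208.51 MB

Bytes = 192,000 samples/s × 181 s × 1 bytes/sample × 6 ch = 208,512,000 bytes.
208,512,000 / 1,000,000 = 208.51 MB.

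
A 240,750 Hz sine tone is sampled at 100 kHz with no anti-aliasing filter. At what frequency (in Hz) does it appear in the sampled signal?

Nyquist = 100,000/2 = 50,000 Hz; 240,750 Hz exceeds it.
Alias = |240,750 − 2×100,000| = |240,750 − 200,000| = 40,750 Hz.

40,750 Hz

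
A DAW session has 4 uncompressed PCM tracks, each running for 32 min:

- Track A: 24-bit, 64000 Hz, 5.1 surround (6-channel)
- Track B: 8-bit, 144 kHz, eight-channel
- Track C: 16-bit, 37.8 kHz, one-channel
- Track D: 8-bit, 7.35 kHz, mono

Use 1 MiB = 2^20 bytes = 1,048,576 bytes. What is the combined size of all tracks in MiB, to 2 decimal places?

32 min = 1,920 s.
Track A: 64,000 × 1,920 × 3 × 6 = 2,211,840,000 bytes.
Track B: 144,000 × 1,920 × 1 × 8 = 2,211,840,000 bytes.
Track C: 37,800 × 1,920 × 2 × 1 = 145,152,000 bytes.
Track D: 7,350 × 1,920 × 1 × 1 = 14,112,000 bytes.
Total = 4,582,944,000 bytes = 4370.64 MiB.

4370.64 MiB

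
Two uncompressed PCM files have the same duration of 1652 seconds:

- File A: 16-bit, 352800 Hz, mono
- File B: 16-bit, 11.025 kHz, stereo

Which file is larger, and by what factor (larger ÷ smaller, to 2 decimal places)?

File A: 352,800 × 2 × 1 = 705,600 bytes/s.
File B: 11,025 × 2 × 2 = 44,100 bytes/s.
File A is larger; ratio = 1,165,651,200 / 72,853,200 = 16.00.

File A, by a factor of 16.00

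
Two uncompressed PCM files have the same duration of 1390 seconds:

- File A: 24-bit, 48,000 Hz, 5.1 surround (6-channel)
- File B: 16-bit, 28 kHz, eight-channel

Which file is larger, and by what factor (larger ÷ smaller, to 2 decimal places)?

File A, by a factor of 1.93

File A: 48,000 × 3 × 6 = 864,000 bytes/s.
File B: 28,000 × 2 × 8 = 448,000 bytes/s.
File A is larger; ratio = 1,200,960,000 / 622,720,000 = 1.93.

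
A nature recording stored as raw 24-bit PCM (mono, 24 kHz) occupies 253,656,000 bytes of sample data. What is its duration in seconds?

3,523 seconds

Byte rate = 24,000 × 3 × 1 = 72,000 bytes/s.
Duration = 253,656,000 / 72,000 = 3,523 s.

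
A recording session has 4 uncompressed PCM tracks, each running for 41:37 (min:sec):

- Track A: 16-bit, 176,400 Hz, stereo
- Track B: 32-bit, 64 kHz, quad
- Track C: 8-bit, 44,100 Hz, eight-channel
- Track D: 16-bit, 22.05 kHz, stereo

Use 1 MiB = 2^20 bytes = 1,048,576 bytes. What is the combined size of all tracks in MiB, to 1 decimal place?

5168.9 MiB

41:37 (min:sec) = 2,497 s.
Track A: 176,400 × 2,497 × 2 × 2 = 1,761,883,200 bytes.
Track B: 64,000 × 2,497 × 4 × 4 = 2,556,928,000 bytes.
Track C: 44,100 × 2,497 × 1 × 8 = 880,941,600 bytes.
Track D: 22,050 × 2,497 × 2 × 2 = 220,235,400 bytes.
Total = 5,419,988,200 bytes = 5168.9 MiB.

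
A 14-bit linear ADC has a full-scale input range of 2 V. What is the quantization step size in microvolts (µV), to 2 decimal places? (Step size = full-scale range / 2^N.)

122.07 µV

2 V / 2^14 = 2 / 16,384 V = 122.07 µV.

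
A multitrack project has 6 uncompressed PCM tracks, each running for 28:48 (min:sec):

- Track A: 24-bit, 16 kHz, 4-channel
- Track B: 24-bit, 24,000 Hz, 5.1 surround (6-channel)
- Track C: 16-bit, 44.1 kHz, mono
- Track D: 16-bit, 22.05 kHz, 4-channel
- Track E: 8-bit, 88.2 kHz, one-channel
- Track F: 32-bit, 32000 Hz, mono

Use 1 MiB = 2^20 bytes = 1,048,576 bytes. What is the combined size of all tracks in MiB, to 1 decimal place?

28:48 (min:sec) = 1,728 s.
Track A: 16,000 × 1,728 × 3 × 4 = 331,776,000 bytes.
Track B: 24,000 × 1,728 × 3 × 6 = 746,496,000 bytes.
Track C: 44,100 × 1,728 × 2 × 1 = 152,409,600 bytes.
Track D: 22,050 × 1,728 × 2 × 4 = 304,819,200 bytes.
Track E: 88,200 × 1,728 × 1 × 1 = 152,409,600 bytes.
Track F: 32,000 × 1,728 × 4 × 1 = 221,184,000 bytes.
Total = 1,909,094,400 bytes = 1820.7 MiB.

1820.7 MiB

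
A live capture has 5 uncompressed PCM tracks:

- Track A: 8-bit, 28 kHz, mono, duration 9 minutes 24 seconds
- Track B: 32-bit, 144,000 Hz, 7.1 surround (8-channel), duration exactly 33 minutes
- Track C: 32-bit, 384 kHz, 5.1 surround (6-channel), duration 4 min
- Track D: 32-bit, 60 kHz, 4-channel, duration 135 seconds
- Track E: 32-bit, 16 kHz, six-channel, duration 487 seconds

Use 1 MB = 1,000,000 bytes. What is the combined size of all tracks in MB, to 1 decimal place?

Track A: 9 minutes 24 seconds = 564 s; 28,000 × 564 × 1 × 1 = 15,792,000 bytes.
Track B: exactly 33 minutes = 1,980 s; 144,000 × 1,980 × 4 × 8 = 9,123,840,000 bytes.
Track C: 4 min = 240 s; 384,000 × 240 × 4 × 6 = 2,211,840,000 bytes.
Track D: 60,000 × 135 × 4 × 4 = 129,600,000 bytes.
Track E: 16,000 × 487 × 4 × 6 = 187,008,000 bytes.
Total = 11,668,080,000 bytes = 11668.1 MB.

11668.1 MB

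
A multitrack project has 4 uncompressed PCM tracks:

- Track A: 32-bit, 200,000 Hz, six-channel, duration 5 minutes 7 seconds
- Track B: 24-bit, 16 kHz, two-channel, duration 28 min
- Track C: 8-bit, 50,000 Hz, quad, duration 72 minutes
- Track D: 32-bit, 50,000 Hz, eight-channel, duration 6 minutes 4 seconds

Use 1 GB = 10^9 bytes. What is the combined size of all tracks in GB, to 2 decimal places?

Track A: 5 minutes 7 seconds = 307 s; 200,000 × 307 × 4 × 6 = 1,473,600,000 bytes.
Track B: 28 min = 1,680 s; 16,000 × 1,680 × 3 × 2 = 161,280,000 bytes.
Track C: 72 minutes = 4,320 s; 50,000 × 4,320 × 1 × 4 = 864,000,000 bytes.
Track D: 6 minutes 4 seconds = 364 s; 50,000 × 364 × 4 × 8 = 582,400,000 bytes.
Total = 3,081,280,000 bytes = 3.08 GB.

3.08 GB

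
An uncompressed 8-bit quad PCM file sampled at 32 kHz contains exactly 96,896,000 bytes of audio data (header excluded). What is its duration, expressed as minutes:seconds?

12:37

Byte rate = 32,000 × 1 × 4 = 128,000 bytes/s.
Duration = 96,896,000 / 128,000 = 757 s.
757 s = 12:37.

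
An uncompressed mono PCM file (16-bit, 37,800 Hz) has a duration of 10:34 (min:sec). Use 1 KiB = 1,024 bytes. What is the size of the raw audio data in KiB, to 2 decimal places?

46807.03 KiB

Duration = 10:34 (min:sec) = 634 s.
Bytes = 37,800 samples/s × 634 s × 2 bytes/sample × 1 ch = 47,930,400 bytes.
47,930,400 / 1,024 = 46807.03 KiB.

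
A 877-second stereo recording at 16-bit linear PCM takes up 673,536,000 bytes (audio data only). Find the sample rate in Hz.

192,000 Hz

Bytes = sample_rate × seconds × bytes_per_sample × channels.
sample_rate = 673,536,000 / (877 × 2 × 2) = 673,536,000 / 3,508 = 192,000 Hz.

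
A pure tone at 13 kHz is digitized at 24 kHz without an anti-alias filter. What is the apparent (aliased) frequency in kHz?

Nyquist = 24,000/2 = 12,000 Hz; 13,000 Hz exceeds it.
Alias = |13,000 − 1×24,000| = |13,000 − 24,000| = 11,000 Hz = 11 kHz.

11 kHz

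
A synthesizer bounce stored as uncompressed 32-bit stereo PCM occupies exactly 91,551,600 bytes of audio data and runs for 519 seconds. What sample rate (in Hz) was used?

22,050 Hz

Bytes = sample_rate × seconds × bytes_per_sample × channels.
sample_rate = 91,551,600 / (519 × 4 × 2) = 91,551,600 / 4,152 = 22,050 Hz.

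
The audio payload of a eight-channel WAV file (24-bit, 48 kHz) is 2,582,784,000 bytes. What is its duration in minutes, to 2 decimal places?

Byte rate = 48,000 × 3 × 8 = 1,152,000 bytes/s.
Duration = 2,582,784,000 / 1,152,000 = 2,242 s.
2,242 s / 60 = 37.37 minutes.

37.37 minutes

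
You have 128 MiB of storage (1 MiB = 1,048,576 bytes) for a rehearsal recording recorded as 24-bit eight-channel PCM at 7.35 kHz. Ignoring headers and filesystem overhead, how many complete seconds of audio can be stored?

760 seconds

Uncompressed byte rate = 7,350 × 3 × 8 = 176,400 bytes/s.
Capacity = 128 × 1,048,576 = 134,217,728 bytes.
134,217,728 / 176,400 ≈ 760.87 s → 760 seconds.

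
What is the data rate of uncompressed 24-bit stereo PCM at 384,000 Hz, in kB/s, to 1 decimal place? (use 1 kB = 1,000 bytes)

Bit rate = 384,000 × 24 × 2 = 18,432,000 bits/s.
18,432,000 / 8 = 2,304,000 B/s = 2304.0 kB/s.

2304.0 kB/s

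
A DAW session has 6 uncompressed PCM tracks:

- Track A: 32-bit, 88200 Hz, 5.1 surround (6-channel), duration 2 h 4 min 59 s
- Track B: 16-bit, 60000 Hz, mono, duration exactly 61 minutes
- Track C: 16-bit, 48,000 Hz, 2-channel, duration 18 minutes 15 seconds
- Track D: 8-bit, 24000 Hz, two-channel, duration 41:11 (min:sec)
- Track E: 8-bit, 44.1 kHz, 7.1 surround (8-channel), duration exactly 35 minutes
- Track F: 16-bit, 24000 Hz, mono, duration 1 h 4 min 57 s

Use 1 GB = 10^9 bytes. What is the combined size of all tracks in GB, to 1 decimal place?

17.6 GB

Track A: 2 h 4 min 59 s = 7,499 s; 88,200 × 7,499 × 4 × 6 = 15,873,883,200 bytes.
Track B: exactly 61 minutes = 3,660 s; 60,000 × 3,660 × 2 × 1 = 439,200,000 bytes.
Track C: 18 minutes 15 seconds = 1,095 s; 48,000 × 1,095 × 2 × 2 = 210,240,000 bytes.
Track D: 41:11 (min:sec) = 2,471 s; 24,000 × 2,471 × 1 × 2 = 118,608,000 bytes.
Track E: exactly 35 minutes = 2,100 s; 44,100 × 2,100 × 1 × 8 = 740,880,000 bytes.
Track F: 1 h 4 min 57 s = 3,897 s; 24,000 × 3,897 × 2 × 1 = 187,056,000 bytes.
Total = 17,569,867,200 bytes = 17.6 GB.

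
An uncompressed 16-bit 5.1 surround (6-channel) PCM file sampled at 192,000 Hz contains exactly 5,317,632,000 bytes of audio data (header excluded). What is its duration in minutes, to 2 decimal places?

38.47 minutes

Byte rate = 192,000 × 2 × 6 = 2,304,000 bytes/s.
Duration = 5,317,632,000 / 2,304,000 = 2,308 s.
2,308 s / 60 = 38.47 minutes.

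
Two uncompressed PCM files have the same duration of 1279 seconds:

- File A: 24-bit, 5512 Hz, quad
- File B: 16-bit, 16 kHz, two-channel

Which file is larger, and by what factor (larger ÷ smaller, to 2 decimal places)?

File A: 5,512 × 3 × 4 = 66,144 bytes/s.
File B: 16,000 × 2 × 2 = 64,000 bytes/s.
File A is larger; ratio = 84,598,176 / 81,856,000 = 1.03.

File A, by a factor of 1.03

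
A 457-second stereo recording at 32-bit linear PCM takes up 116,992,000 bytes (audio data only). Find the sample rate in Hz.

Bytes = sample_rate × seconds × bytes_per_sample × channels.
sample_rate = 116,992,000 / (457 × 4 × 2) = 116,992,000 / 3,656 = 32,000 Hz.

32,000 Hz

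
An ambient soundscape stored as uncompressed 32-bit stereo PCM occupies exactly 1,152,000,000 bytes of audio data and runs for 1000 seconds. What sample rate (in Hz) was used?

144,000 Hz

Bytes = sample_rate × seconds × bytes_per_sample × channels.
sample_rate = 1,152,000,000 / (1,000 × 4 × 2) = 1,152,000,000 / 8,000 = 144,000 Hz.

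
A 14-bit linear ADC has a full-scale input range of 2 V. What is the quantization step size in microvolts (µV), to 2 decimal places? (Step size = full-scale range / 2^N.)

2 V / 2^14 = 2 / 16,384 V = 122.07 µV.

122.07 µV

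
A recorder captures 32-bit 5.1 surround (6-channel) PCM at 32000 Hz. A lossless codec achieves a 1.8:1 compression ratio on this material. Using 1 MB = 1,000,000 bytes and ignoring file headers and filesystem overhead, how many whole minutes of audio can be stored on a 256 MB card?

10 minutes

Uncompressed byte rate = 32,000 × 4 × 6 = 768,000 bytes/s.
After 1.8:1 compression, effective rate ≈ 426666.67 bytes/s.
Capacity = 256 × 1,000,000 = 256,000,000 bytes.
256,000,000 / effective rate ≈ 600 s → 10 minutes.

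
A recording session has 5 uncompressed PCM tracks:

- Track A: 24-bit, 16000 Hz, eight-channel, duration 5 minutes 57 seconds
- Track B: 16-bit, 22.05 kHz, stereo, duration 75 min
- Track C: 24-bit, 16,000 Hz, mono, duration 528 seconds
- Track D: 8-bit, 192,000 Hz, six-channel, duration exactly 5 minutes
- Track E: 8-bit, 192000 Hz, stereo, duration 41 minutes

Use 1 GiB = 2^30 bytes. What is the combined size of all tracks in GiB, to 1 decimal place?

Track A: 5 minutes 57 seconds = 357 s; 16,000 × 357 × 3 × 8 = 137,088,000 bytes.
Track B: 75 min = 4,500 s; 22,050 × 4,500 × 2 × 2 = 396,900,000 bytes.
Track C: 16,000 × 528 × 3 × 1 = 25,344,000 bytes.
Track D: exactly 5 minutes = 300 s; 192,000 × 300 × 1 × 6 = 345,600,000 bytes.
Track E: 41 minutes = 2,460 s; 192,000 × 2,460 × 1 × 2 = 944,640,000 bytes.
Total = 1,849,572,000 bytes = 1.7 GiB.

1.7 GiB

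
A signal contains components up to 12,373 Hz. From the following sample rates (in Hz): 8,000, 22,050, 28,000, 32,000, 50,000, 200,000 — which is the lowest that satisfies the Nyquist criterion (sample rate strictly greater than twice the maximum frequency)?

28,000 Hz

Need sample rate > 2 × 12,373 = 24,746 Hz.
Lowest listed rate above 24,746 Hz is 28,000 Hz.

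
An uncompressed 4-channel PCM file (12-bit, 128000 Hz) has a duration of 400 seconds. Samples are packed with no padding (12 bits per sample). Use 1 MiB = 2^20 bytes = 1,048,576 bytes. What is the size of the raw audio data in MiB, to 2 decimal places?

292.97 MiB

Bits = 128,000 × 400 × 12 × 4 = 2,457,600,000 bits = 307,200,000 bytes.
307,200,000 / 1,048,576 = 292.97 MiB.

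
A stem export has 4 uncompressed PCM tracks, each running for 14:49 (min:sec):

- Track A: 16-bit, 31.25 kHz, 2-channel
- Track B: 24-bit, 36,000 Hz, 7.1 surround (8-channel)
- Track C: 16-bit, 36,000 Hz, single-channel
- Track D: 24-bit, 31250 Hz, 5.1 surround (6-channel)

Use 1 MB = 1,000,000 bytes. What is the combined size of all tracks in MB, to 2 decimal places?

14:49 (min:sec) = 889 s.
Track A: 31,250 × 889 × 2 × 2 = 111,125,000 bytes.
Track B: 36,000 × 889 × 3 × 8 = 768,096,000 bytes.
Track C: 36,000 × 889 × 2 × 1 = 64,008,000 bytes.
Track D: 31,250 × 889 × 3 × 6 = 500,062,500 bytes.
Total = 1,443,291,500 bytes = 1443.29 MB.

1443.29 MB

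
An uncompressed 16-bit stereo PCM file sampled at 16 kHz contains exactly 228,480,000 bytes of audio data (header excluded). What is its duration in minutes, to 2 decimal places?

Byte rate = 16,000 × 2 × 2 = 64,000 bytes/s.
Duration = 228,480,000 / 64,000 = 3,570 s.
3,570 s / 60 = 59.50 minutes.

59.50 minutes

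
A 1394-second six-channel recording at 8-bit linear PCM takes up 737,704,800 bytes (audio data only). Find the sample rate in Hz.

Bytes = sample_rate × seconds × bytes_per_sample × channels.
sample_rate = 737,704,800 / (1,394 × 1 × 6) = 737,704,800 / 8,364 = 88,200 Hz.

88,200 Hz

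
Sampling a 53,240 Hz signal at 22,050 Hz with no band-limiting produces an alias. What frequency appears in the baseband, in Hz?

9,140 Hz

Nyquist = 22,050/2 = 11,025 Hz; 53,240 Hz exceeds it.
Alias = |53,240 − 2×22,050| = |53,240 − 44,100| = 9,140 Hz.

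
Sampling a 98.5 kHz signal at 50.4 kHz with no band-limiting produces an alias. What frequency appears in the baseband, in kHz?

2.3 kHz

Nyquist = 50,400/2 = 25,200 Hz; 98,500 Hz exceeds it.
Alias = |98,500 − 2×50,400| = |98,500 − 100,800| = 2,300 Hz = 2.3 kHz.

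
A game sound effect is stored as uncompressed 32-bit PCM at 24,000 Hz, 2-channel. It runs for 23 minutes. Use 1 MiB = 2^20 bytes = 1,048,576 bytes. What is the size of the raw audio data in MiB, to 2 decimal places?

Duration = 23 minutes = 1,380 s.
Bytes = 24,000 samples/s × 1,380 s × 4 bytes/sample × 2 ch = 264,960,000 bytes.
264,960,000 / 1,048,576 = 252.69 MiB.

252.69 MiB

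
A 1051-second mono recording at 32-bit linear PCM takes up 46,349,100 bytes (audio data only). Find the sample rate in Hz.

11,025 Hz

Bytes = sample_rate × seconds × bytes_per_sample × channels.
sample_rate = 46,349,100 / (1,051 × 4 × 1) = 46,349,100 / 4,204 = 11,025 Hz.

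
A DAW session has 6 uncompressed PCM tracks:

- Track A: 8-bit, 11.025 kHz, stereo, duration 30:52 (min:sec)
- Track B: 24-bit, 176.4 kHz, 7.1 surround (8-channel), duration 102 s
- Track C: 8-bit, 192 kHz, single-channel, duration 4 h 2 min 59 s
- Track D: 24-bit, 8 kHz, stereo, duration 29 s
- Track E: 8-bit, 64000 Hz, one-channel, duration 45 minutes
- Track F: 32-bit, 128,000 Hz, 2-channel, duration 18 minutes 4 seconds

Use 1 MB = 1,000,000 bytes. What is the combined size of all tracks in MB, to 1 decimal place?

4556.0 MB

Track A: 30:52 (min:sec) = 1,852 s; 11,025 × 1,852 × 1 × 2 = 40,836,600 bytes.
Track B: 176,400 × 102 × 3 × 8 = 431,827,200 bytes.
Track C: 4 h 2 min 59 s = 14,579 s; 192,000 × 14,579 × 1 × 1 = 2,799,168,000 bytes.
Track D: 8,000 × 29 × 3 × 2 = 1,392,000 bytes.
Track E: 45 minutes = 2,700 s; 64,000 × 2,700 × 1 × 1 = 172,800,000 bytes.
Track F: 18 minutes 4 seconds = 1,084 s; 128,000 × 1,084 × 4 × 2 = 1,110,016,000 bytes.
Total = 4,556,039,800 bytes = 4556.0 MB.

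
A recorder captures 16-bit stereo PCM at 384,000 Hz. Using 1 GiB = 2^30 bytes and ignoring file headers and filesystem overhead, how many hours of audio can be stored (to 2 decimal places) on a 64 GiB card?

Uncompressed byte rate = 384,000 × 2 × 2 = 1,536,000 bytes/s.
Capacity = 64 × 1,073,741,824 = 68,719,476,736 bytes.
68,719,476,736 / 1,536,000 ≈ 44739.24 s → 12.43 hours.

12.43 hours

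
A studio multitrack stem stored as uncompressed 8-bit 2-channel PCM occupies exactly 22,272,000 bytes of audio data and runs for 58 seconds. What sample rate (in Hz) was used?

192,000 Hz

Bytes = sample_rate × seconds × bytes_per_sample × channels.
sample_rate = 22,272,000 / (58 × 1 × 2) = 22,272,000 / 116 = 192,000 Hz.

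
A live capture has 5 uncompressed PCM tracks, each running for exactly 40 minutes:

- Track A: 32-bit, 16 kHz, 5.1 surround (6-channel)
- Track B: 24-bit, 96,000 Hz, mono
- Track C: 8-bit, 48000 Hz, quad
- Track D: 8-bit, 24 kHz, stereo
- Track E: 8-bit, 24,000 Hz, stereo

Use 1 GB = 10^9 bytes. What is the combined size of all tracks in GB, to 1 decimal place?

2.3 GB

exactly 40 minutes = 2,400 s.
Track A: 16,000 × 2,400 × 4 × 6 = 921,600,000 bytes.
Track B: 96,000 × 2,400 × 3 × 1 = 691,200,000 bytes.
Track C: 48,000 × 2,400 × 1 × 4 = 460,800,000 bytes.
Track D: 24,000 × 2,400 × 1 × 2 = 115,200,000 bytes.
Track E: 24,000 × 2,400 × 1 × 2 = 115,200,000 bytes.
Total = 2,304,000,000 bytes = 2.3 GB.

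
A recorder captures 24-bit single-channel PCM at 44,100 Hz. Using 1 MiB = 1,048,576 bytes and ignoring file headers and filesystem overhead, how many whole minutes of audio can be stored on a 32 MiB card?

Uncompressed byte rate = 44,100 × 3 × 1 = 132,300 bytes/s.
Capacity = 32 × 1,048,576 = 33,554,432 bytes.
33,554,432 / 132,300 ≈ 253.62 s → 4 minutes.

4 minutes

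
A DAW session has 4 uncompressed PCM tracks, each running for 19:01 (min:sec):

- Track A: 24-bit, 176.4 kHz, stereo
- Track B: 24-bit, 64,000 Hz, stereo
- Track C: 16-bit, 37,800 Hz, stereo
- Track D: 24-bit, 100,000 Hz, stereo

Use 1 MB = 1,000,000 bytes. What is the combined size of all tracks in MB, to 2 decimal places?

19:01 (min:sec) = 1,141 s.
Track A: 176,400 × 1,141 × 3 × 2 = 1,207,634,400 bytes.
Track B: 64,000 × 1,141 × 3 × 2 = 438,144,000 bytes.
Track C: 37,800 × 1,141 × 2 × 2 = 172,519,200 bytes.
Track D: 100,000 × 1,141 × 3 × 2 = 684,600,000 bytes.
Total = 2,502,897,600 bytes = 2502.90 MB.

2502.90 MB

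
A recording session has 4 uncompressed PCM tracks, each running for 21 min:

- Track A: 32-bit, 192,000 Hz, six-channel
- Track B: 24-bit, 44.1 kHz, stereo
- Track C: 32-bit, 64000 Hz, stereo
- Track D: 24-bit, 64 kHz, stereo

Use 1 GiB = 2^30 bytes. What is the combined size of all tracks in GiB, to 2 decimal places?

21 min = 1,260 s.
Track A: 192,000 × 1,260 × 4 × 6 = 5,806,080,000 bytes.
Track B: 44,100 × 1,260 × 3 × 2 = 333,396,000 bytes.
Track C: 64,000 × 1,260 × 4 × 2 = 645,120,000 bytes.
Track D: 64,000 × 1,260 × 3 × 2 = 483,840,000 bytes.
Total = 7,268,436,000 bytes = 6.77 GiB.

6.77 GiB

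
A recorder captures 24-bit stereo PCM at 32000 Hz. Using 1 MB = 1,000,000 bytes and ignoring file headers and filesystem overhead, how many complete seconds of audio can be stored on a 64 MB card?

333 seconds

Uncompressed byte rate = 32,000 × 3 × 2 = 192,000 bytes/s.
Capacity = 64 × 1,000,000 = 64,000,000 bytes.
64,000,000 / 192,000 ≈ 333.33 s → 333 seconds.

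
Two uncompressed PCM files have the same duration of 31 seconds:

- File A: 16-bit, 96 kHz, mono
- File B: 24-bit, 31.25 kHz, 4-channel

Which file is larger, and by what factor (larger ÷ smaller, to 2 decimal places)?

File A: 96,000 × 2 × 1 = 192,000 bytes/s.
File B: 31,250 × 3 × 4 = 375,000 bytes/s.
File B is larger; ratio = 11,625,000 / 5,952,000 = 1.95.

File B, by a factor of 1.95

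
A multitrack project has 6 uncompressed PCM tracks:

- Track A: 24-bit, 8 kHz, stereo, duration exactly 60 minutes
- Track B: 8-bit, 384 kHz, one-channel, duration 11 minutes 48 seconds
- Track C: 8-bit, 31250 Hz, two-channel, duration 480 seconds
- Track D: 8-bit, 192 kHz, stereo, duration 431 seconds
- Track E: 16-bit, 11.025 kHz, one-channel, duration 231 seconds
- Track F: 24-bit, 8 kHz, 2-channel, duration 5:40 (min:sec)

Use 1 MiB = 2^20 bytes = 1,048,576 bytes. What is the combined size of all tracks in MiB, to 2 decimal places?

Track A: exactly 60 minutes = 3,600 s; 8,000 × 3,600 × 3 × 2 = 172,800,000 bytes.
Track B: 11 minutes 48 seconds = 708 s; 384,000 × 708 × 1 × 1 = 271,872,000 bytes.
Track C: 31,250 × 480 × 1 × 2 = 30,000,000 bytes.
Track D: 192,000 × 431 × 1 × 2 = 165,504,000 bytes.
Track E: 11,025 × 231 × 2 × 1 = 5,093,550 bytes.
Track F: 5:40 (min:sec) = 340 s; 8,000 × 340 × 3 × 2 = 16,320,000 bytes.
Total = 661,589,550 bytes = 630.94 MiB.

630.94 MiB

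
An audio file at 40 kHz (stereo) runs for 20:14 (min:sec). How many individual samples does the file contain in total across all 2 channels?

20:14 (min:sec) = 1,214 s.
40,000 × 1,214 s × 2 ch = 97,120,000 samples.

97,120,000 samples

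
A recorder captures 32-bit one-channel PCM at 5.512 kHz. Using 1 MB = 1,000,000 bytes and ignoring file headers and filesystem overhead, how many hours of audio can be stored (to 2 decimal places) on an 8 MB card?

Uncompressed byte rate = 5,512 × 4 × 1 = 22,048 bytes/s.
Capacity = 8 × 1,000,000 = 8,000,000 bytes.
8,000,000 / 22,048 ≈ 362.84 s → 0.10 hours.

0.10 hours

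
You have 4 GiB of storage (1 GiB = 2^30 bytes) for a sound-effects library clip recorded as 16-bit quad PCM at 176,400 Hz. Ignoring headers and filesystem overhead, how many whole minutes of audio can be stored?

Uncompressed byte rate = 176,400 × 2 × 4 = 1,411,200 bytes/s.
Capacity = 4 × 1,073,741,824 = 4,294,967,296 bytes.
4,294,967,296 / 1,411,200 ≈ 3043.49 s → 50 minutes.

50 minutes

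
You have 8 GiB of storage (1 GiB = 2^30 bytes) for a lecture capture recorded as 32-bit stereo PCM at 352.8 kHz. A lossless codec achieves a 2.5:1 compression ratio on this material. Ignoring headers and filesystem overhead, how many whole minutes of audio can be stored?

Uncompressed byte rate = 352,800 × 4 × 2 = 2,822,400 bytes/s.
After 2.5:1 compression, effective rate ≈ 1128960 bytes/s.
Capacity = 8 × 1,073,741,824 = 8,589,934,592 bytes.
8,589,934,592 / effective rate ≈ 7608.71 s → 126 minutes.

126 minutes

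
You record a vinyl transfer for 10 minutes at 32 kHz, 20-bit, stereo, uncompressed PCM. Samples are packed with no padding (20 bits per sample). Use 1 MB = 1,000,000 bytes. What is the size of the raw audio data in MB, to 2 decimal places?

Duration = 10 minutes = 600 s.
Bits = 32,000 × 600 × 20 × 2 = 768,000,000 bits = 96,000,000 bytes.
96,000,000 / 1,000,000 = 96.00 MB.

96.00 MB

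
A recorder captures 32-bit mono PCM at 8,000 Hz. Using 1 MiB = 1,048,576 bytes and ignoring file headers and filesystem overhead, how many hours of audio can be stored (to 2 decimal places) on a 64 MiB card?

Uncompressed byte rate = 8,000 × 4 × 1 = 32,000 bytes/s.
Capacity = 64 × 1,048,576 = 67,108,864 bytes.
67,108,864 / 32,000 ≈ 2097.15 s → 0.58 hours.

0.58 hours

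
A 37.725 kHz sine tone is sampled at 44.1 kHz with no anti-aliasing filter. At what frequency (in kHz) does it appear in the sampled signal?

6.375 kHz

Nyquist = 44,100/2 = 22,050 Hz; 37,725 Hz exceeds it.
Alias = |37,725 − 1×44,100| = |37,725 − 44,100| = 6,375 Hz = 6.375 kHz.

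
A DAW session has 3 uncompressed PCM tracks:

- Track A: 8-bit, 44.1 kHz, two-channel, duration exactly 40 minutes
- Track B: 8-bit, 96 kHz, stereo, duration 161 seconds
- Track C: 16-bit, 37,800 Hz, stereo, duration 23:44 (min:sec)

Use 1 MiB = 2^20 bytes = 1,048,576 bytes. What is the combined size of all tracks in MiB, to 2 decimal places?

436.69 MiB

Track A: exactly 40 minutes = 2,400 s; 44,100 × 2,400 × 1 × 2 = 211,680,000 bytes.
Track B: 96,000 × 161 × 1 × 2 = 30,912,000 bytes.
Track C: 23:44 (min:sec) = 1,424 s; 37,800 × 1,424 × 2 × 2 = 215,308,800 bytes.
Total = 457,900,800 bytes = 436.69 MiB.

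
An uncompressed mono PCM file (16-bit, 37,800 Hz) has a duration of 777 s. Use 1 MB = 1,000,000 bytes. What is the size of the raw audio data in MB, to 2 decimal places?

Bytes = 37,800 samples/s × 777 s × 2 bytes/sample × 1 ch = 58,741,200 bytes.
58,741,200 / 1,000,000 = 58.74 MB.

58.74 MB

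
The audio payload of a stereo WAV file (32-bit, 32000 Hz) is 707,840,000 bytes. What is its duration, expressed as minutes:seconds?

46:05

Byte rate = 32,000 × 4 × 2 = 256,000 bytes/s.
Duration = 707,840,000 / 256,000 = 2,765 s.
2,765 s = 46:05.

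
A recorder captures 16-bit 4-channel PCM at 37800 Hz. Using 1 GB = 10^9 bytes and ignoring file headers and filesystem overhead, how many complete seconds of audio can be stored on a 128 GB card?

423,280 seconds

Uncompressed byte rate = 37,800 × 2 × 4 = 302,400 bytes/s.
Capacity = 128 × 1,000,000,000 = 128,000,000,000 bytes.
128,000,000,000 / 302,400 ≈ 423280.42 s → 423,280 seconds.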